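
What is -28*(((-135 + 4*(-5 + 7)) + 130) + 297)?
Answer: -8400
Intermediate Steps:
-28*(((-135 + 4*(-5 + 7)) + 130) + 297) = -28*(((-135 + 4*2) + 130) + 297) = -28*(((-135 + 8) + 130) + 297) = -28*((-127 + 130) + 297) = -28*(3 + 297) = -28*300 = -8400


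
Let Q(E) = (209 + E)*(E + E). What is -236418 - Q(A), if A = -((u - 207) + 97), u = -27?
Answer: -331222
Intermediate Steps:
A = 137 (A = -((-27 - 207) + 97) = -(-234 + 97) = -1*(-137) = 137)
Q(E) = 2*E*(209 + E) (Q(E) = (209 + E)*(2*E) = 2*E*(209 + E))
-236418 - Q(A) = -236418 - 2*137*(209 + 137) = -236418 - 2*137*346 = -236418 - 1*94804 = -236418 - 94804 = -331222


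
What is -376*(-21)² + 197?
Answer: -165619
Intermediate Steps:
-376*(-21)² + 197 = -376*441 + 197 = -165816 + 197 = -165619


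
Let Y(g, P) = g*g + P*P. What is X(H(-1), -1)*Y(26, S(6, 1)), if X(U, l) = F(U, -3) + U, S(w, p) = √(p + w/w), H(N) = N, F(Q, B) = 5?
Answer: 2712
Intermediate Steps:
S(w, p) = √(1 + p) (S(w, p) = √(p + 1) = √(1 + p))
X(U, l) = 5 + U
Y(g, P) = P² + g² (Y(g, P) = g² + P² = P² + g²)
X(H(-1), -1)*Y(26, S(6, 1)) = (5 - 1)*((√(1 + 1))² + 26²) = 4*((√2)² + 676) = 4*(2 + 676) = 4*678 = 2712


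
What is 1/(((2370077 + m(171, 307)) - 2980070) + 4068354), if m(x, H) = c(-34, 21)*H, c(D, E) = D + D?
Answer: 1/3437485 ≈ 2.9091e-7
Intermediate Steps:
c(D, E) = 2*D
m(x, H) = -68*H (m(x, H) = (2*(-34))*H = -68*H)
1/(((2370077 + m(171, 307)) - 2980070) + 4068354) = 1/(((2370077 - 68*307) - 2980070) + 4068354) = 1/(((2370077 - 20876) - 2980070) + 4068354) = 1/((2349201 - 2980070) + 4068354) = 1/(-630869 + 4068354) = 1/3437485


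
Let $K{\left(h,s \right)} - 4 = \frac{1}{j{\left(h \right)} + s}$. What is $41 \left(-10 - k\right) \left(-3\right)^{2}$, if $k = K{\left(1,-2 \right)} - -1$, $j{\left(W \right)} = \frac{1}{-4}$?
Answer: $-5371$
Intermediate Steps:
$j{\left(W \right)} = - \frac{1}{4}$
$K{\left(h,s \right)} = 4 + \frac{1}{- \frac{1}{4} + s}$
$k = \frac{41}{9}$ ($k = 16 \left(-2\right) \frac{1}{-1 + 4 \left(-2\right)} - -1 = 16 \left(-2\right) \frac{1}{-1 - 8} + 1 = 16 \left(-2\right) \frac{1}{-9} + 1 = 16 \left(-2\right) \left(- \frac{1}{9}\right) + 1 = \frac{32}{9} + 1 = \frac{41}{9} \approx 4.5556$)
$41 \left(-10 - k\right) \left(-3\right)^{2} = 41 \left(-10 - \frac{41}{9}\right) \left(-3\right)^{2} = 41 \left(-10 - \frac{41}{9}\right) 9 = 41 \left(- \frac{131}{9}\right) 9 = \left(- \frac{5371}{9}\right) 9 = -5371$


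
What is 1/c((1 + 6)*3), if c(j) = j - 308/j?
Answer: 3/19 ≈ 0.15789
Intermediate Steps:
1/c((1 + 6)*3) = 1/((1 + 6)*3 - 308*1/(3*(1 + 6))) = 1/(7*3 - 308/(7*3)) = 1/(21 - 308/21) = 1/(21 - 308*1/21) = 1/(21 - 44/3) = 1/(19/3) = 3/19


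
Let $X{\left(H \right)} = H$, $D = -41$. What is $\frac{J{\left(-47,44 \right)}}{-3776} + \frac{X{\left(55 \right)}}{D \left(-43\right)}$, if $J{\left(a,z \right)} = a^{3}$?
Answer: $\frac{183247629}{6657088} \approx 27.527$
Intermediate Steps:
$\frac{J{\left(-47,44 \right)}}{-3776} + \frac{X{\left(55 \right)}}{D \left(-43\right)} = \frac{\left(-47\right)^{3}}{-3776} + \frac{55}{\left(-41\right) \left(-43\right)} = \left(-103823\right) \left(- \frac{1}{3776}\right) + \frac{55}{1763} = \frac{103823}{3776} + 55 \cdot \frac{1}{1763} = \frac{103823}{3776} + \frac{55}{1763} = \frac{183247629}{6657088}$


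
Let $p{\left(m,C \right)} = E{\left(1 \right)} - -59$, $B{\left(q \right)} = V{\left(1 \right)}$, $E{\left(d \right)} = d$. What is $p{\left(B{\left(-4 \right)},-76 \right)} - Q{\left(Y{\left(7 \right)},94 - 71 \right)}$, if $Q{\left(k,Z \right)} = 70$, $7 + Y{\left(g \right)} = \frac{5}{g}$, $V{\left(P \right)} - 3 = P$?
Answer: $-10$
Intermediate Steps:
$V{\left(P \right)} = 3 + P$
$Y{\left(g \right)} = -7 + \frac{5}{g}$
$B{\left(q \right)} = 4$ ($B{\left(q \right)} = 3 + 1 = 4$)
$p{\left(m,C \right)} = 60$ ($p{\left(m,C \right)} = 1 - -59 = 1 + 59 = 60$)
$p{\left(B{\left(-4 \right)},-76 \right)} - Q{\left(Y{\left(7 \right)},94 - 71 \right)} = 60 - 70 = -10$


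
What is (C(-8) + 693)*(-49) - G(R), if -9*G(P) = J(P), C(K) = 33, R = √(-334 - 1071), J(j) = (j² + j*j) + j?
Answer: -322976/9 + I*√1405/9 ≈ -35886.0 + 4.1648*I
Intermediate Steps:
J(j) = j + 2*j² (J(j) = (j² + j²) + j = 2*j² + j = j + 2*j²)
R = I*√1405 (R = √(-1405) = I*√1405 ≈ 37.483*I)
G(P) = -P*(1 + 2*P)/9
(C(-8) + 693)*(-49) - G(R) = (33 + 693)*(-49) - (-1)*I*√1405*(1 + 2*(I*√1405))/9 = 726*(-49) - (-1)*I*√1405*(1 + 2*I*√1405)/9 = -35574 - (-1)*I*√1405*(1 + 2*I*√1405)/9 = -35574 + I*√1405*(1 + 2*I*√1405)/9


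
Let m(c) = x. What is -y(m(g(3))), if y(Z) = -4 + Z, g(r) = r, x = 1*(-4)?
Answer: 8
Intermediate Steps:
x = -4
m(c) = -4
-y(m(g(3))) = -(-4 - 4) = -1*(-8) = 8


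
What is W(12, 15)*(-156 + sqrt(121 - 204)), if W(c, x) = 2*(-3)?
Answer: 936 - 6*I*sqrt(83) ≈ 936.0 - 54.663*I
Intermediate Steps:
W(c, x) = -6
W(12, 15)*(-156 + sqrt(121 - 204)) = -6*(-156 + sqrt(121 - 204)) = -6*(-156 + sqrt(-83)) = -6*(-156 + I*sqrt(83)) = 936 - 6*I*sqrt(83)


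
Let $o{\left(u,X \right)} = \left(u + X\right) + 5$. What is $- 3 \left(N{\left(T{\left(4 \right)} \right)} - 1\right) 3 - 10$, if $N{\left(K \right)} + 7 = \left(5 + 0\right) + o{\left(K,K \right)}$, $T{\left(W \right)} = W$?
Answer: $-100$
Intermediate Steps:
$o{\left(u,X \right)} = 5 + X + u$ ($o{\left(u,X \right)} = \left(X + u\right) + 5 = 5 + X + u$)
$N{\left(K \right)} = 3 + 2 K$ ($N{\left(K \right)} = -7 + \left(\left(5 + 0\right) + \left(5 + K + K\right)\right) = -7 + \left(5 + \left(5 + 2 K\right)\right) = -7 + \left(10 + 2 K\right) = 3 + 2 K$)
$- 3 \left(N{\left(T{\left(4 \right)} \right)} - 1\right) 3 - 10 = - 3 \left(\left(3 + 2 \cdot 4\right) - 1\right) 3 - 10 = - 3 \left(\left(3 + 8\right) - 1\right) 3 - 10 = - 3 \left(11 - 1\right) 3 - 10 = - 3 \cdot 10 \cdot 3 - 10 = \left(-3\right) 30 - 10 = -90 - 10 = -100$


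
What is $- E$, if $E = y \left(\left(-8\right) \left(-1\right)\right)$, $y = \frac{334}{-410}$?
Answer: $\frac{1336}{205} \approx 6.5171$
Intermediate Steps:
$y = - \frac{167}{205}$ ($y = 334 \left(- \frac{1}{410}\right) = - \frac{167}{205} \approx -0.81463$)
$E = - \frac{1336}{205}$ ($E = - \frac{167 \left(\left(-8\right) \left(-1\right)\right)}{205} = \left(- \frac{167}{205}\right) 8 = - \frac{1336}{205} \approx -6.5171$)
$- E = \left(-1\right) \left(- \frac{1336}{205}\right) = \frac{1336}{205}$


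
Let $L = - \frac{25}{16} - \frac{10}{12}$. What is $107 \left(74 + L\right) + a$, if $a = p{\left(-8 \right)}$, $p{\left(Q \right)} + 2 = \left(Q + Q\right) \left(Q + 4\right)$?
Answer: $\frac{370735}{48} \approx 7723.6$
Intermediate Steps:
$L = - \frac{115}{48}$ ($L = \left(-25\right) \frac{1}{16} - \frac{5}{6} = - \frac{25}{16} - \frac{5}{6} = - \frac{115}{48} \approx -2.3958$)
$p{\left(Q \right)} = -2 + 2 Q \left(4 + Q\right)$ ($p{\left(Q \right)} = -2 + \left(Q + Q\right) \left(Q + 4\right) = -2 + 2 Q \left(4 + Q\right)$)
$a = 62$ ($a = -2 + 2 \left(-8\right)^{2} + 8 \left(-8\right) = -2 + 2 \cdot 64 - 64 = -2 + 128 - 64 = 62$)
$107 \left(74 + L\right) + a = 107 \left(74 - \frac{115}{48}\right) + 62 = 107 \cdot \frac{3437}{48} + 62 = \frac{367759}{48} + 62 = \frac{370735}{48}$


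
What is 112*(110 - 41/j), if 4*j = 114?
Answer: 693056/57 ≈ 12159.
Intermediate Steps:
j = 57/2 (j = (¼)*114 = 57/2 ≈ 28.500)
112*(110 - 41/j) = 112*(110 - 41/57/2) = 112*(110 - 41*2/57) = 112*(110 - 82/57) = 112*(6188/57) = 693056/57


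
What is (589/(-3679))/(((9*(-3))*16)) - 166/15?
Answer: -87939871/7946640 ≈ -11.066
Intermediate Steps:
(589/(-3679))/(((9*(-3))*16)) - 166/15 = (589*(-1/3679))/((-27*16)) - 166*1/15 = -589/3679/(-432) - 166/15 = -589/3679*(-1/432) - 166/15 = 589/1589328 - 166/15 = -87939871/7946640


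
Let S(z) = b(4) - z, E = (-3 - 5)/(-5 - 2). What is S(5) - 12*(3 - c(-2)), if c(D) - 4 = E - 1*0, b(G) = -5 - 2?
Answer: 96/7 ≈ 13.714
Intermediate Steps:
E = 8/7 (E = -8/(-7) = -8*(-1/7) = 8/7 ≈ 1.1429)
b(G) = -7
c(D) = 36/7 (c(D) = 4 + (8/7 - 1*0) = 4 + (8/7 + 0) = 4 + 8/7 = 36/7)
S(z) = -7 - z
S(5) - 12*(3 - c(-2)) = (-7 - 1*5) - 12*(3 - 1*36/7) = (-7 - 5) - 12*(3 - 36/7) = -12 - 12*(-15/7) = -12 + 180/7 = 96/7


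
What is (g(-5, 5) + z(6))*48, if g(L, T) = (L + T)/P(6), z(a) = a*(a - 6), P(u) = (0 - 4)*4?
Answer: 0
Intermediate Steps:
P(u) = -16 (P(u) = -4*4 = -16)
z(a) = a*(-6 + a)
g(L, T) = -L/16 - T/16 (g(L, T) = (L + T)/(-16) = (L + T)*(-1/16) = -L/16 - T/16)
(g(-5, 5) + z(6))*48 = ((-1/16*(-5) - 1/16*5) + 6*(-6 + 6))*48 = ((5/16 - 5/16) + 6*0)*48 = (0 + 0)*48 = 0*48 = 0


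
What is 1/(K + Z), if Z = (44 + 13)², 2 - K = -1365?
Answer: 1/4616 ≈ 0.00021664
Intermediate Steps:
K = 1367 (K = 2 - 1*(-1365) = 2 + 1365 = 1367)
Z = 3249 (Z = 57² = 3249)
1/(K + Z) = 1/(1367 + 3249) = 1/4616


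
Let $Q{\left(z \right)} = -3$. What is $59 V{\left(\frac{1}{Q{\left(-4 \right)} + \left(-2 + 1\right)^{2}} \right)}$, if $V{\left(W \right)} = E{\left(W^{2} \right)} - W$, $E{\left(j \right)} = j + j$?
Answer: $59$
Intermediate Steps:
$E{\left(j \right)} = 2 j$
$V{\left(W \right)} = - W + 2 W^{2}$ ($V{\left(W \right)} = 2 W^{2} - W = - W + 2 W^{2}$)
$59 V{\left(\frac{1}{Q{\left(-4 \right)} + \left(-2 + 1\right)^{2}} \right)} = 59 \frac{-1 + \frac{2}{-3 + \left(-2 + 1\right)^{2}}}{-3 + \left(-2 + 1\right)^{2}} = 59 \frac{-1 + \frac{2}{-3 + \left(-1\right)^{2}}}{-3 + \left(-1\right)^{2}} = 59 \frac{-1 + \frac{2}{-3 + 1}}{-3 + 1} = 59 \frac{-1 + \frac{2}{-2}}{-2} = 59 \left(- \frac{-1 + 2 \left(- \frac{1}{2}\right)}{2}\right) = 59 \left(- \frac{-1 - 1}{2}\right) = 59 \left(\left(- \frac{1}{2}\right) \left(-2\right)\right) = 59 \cdot 1 = 59$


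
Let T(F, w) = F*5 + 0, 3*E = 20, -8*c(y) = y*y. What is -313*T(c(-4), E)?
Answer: 3130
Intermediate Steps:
c(y) = -y²/8 (c(y) = -y*y/8 = -y²/8)
E = 20/3 (E = (⅓)*20 = 20/3 ≈ 6.6667)
T(F, w) = 5*F (T(F, w) = 5*F + 0 = 5*F)
-313*T(c(-4), E) = -1565*(-⅛*(-4)²) = -1565*(-⅛*16) = -1565*(-2) = -313*(-10) = 3130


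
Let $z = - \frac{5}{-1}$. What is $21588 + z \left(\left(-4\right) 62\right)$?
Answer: $20348$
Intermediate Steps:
$z = 5$ ($z = \left(-5\right) \left(-1\right) = 5$)
$21588 + z \left(\left(-4\right) 62\right) = 21588 + 5 \left(\left(-4\right) 62\right) = 21588 + 5 \left(-248\right) = 21588 - 1240 = 20348$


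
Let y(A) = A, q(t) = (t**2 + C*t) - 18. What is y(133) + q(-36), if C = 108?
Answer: -2477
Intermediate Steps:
q(t) = -18 + t**2 + 108*t (q(t) = (t**2 + 108*t) - 18 = -18 + t**2 + 108*t)
y(133) + q(-36) = 133 + (-18 + (-36)**2 + 108*(-36)) = 133 + (-18 + 1296 - 3888) = 133 - 2610 = -2477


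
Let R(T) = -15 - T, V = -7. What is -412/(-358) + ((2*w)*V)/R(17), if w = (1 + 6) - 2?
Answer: 9561/2864 ≈ 3.3383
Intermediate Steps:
w = 5 (w = 7 - 2 = 5)
-412/(-358) + ((2*w)*V)/R(17) = -412/(-358) + ((2*5)*(-7))/(-15 - 1*17) = -412*(-1/358) + (10*(-7))/(-15 - 17) = 206/179 - 70/(-32) = 206/179 - 70*(-1/32) = 206/179 + 35/16 = 9561/2864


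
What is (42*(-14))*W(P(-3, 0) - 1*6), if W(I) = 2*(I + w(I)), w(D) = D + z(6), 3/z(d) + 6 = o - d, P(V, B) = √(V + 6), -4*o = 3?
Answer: 244608/17 - 2352*√3 ≈ 10315.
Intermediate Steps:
o = -¾ (o = -¼*3 = -¾ ≈ -0.75000)
P(V, B) = √(6 + V)
z(d) = 3/(-27/4 - d) (z(d) = 3/(-6 + (-¾ - d)) = 3/(-27/4 - d))
w(D) = -4/17 + D (w(D) = D - 12/(27 + 4*6) = D - 12/(27 + 24) = D - 12/51 = D - 12*1/51 = D - 4/17 = -4/17 + D)
W(I) = -8/17 + 4*I (W(I) = 2*(I + (-4/17 + I)) = 2*(-4/17 + 2*I) = -8/17 + 4*I)
(42*(-14))*W(P(-3, 0) - 1*6) = (42*(-14))*(-8/17 + 4*(√(6 - 3) - 1*6)) = -588*(-8/17 + 4*(√3 - 6)) = -588*(-8/17 + 4*(-6 + √3)) = -588*(-8/17 + (-24 + 4*√3)) = -588*(-416/17 + 4*√3) = 244608/17 - 2352*√3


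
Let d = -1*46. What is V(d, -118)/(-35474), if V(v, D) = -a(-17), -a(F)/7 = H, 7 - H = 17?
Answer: 35/17737 ≈ 0.0019733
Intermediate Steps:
H = -10 (H = 7 - 1*17 = 7 - 17 = -10)
d = -46
a(F) = 70 (a(F) = -7*(-10) = 70)
V(v, D) = -70 (V(v, D) = -1*70 = -70)
V(d, -118)/(-35474) = -70/(-35474) = -70*(-1/35474) = 35/17737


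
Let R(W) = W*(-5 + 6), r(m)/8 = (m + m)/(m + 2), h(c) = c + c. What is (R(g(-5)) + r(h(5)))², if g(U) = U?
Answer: 625/9 ≈ 69.444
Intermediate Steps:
h(c) = 2*c
r(m) = 16*m/(2 + m) (r(m) = 8*((m + m)/(m + 2)) = 8*((2*m)/(2 + m)) = 8*(2*m/(2 + m)) = 16*m/(2 + m))
R(W) = W (R(W) = W*1 = W)
(R(g(-5)) + r(h(5)))² = (-5 + 16*(2*5)/(2 + 2*5))² = (-5 + 16*10/(2 + 10))² = (-5 + 16*10/12)² = (-5 + 16*10*(1/12))² = (-5 + 40/3)² = (25/3)² = 625/9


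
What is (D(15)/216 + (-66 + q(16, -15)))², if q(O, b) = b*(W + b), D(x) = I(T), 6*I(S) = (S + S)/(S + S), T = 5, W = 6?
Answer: 7996830625/1679616 ≈ 4761.1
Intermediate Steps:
I(S) = ⅙ (I(S) = ((S + S)/(S + S))/6 = ((2*S)/((2*S)))/6 = ((2*S)*(1/(2*S)))/6 = (⅙)*1 = ⅙)
D(x) = ⅙
q(O, b) = b*(6 + b)
(D(15)/216 + (-66 + q(16, -15)))² = ((⅙)/216 + (-66 - 15*(6 - 15)))² = ((⅙)*(1/216) + (-66 - 15*(-9)))² = (1/1296 + (-66 + 135))² = (1/1296 + 69)² = (89425/1296)² = 7996830625/1679616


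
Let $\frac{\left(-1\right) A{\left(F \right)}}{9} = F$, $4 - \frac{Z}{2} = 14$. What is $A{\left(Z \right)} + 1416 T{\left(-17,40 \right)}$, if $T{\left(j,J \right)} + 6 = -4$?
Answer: $-13980$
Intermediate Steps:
$Z = -20$ ($Z = 8 - 28 = -20$)
$A{\left(F \right)} = - 9 F$
$T{\left(j,J \right)} = -10$ ($T{\left(j,J \right)} = -6 - 4 = -10$)
$A{\left(Z \right)} + 1416 T{\left(-17,40 \right)} = \left(-9\right) \left(-20\right) + 1416 \left(-10\right) = 180 - 14160 = -13980$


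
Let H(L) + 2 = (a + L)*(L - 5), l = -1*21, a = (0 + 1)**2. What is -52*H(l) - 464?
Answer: -27400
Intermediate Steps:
a = 1 (a = 1**2 = 1)
l = -21
H(L) = -2 + (1 + L)*(-5 + L) (H(L) = -2 + (1 + L)*(L - 5) = -2 + (1 + L)*(-5 + L))
-52*H(l) - 464 = -52*(-7 + (-21)**2 - 4*(-21)) - 464 = -52*(-7 + 441 + 84) - 464 = -52*518 - 464 = -26936 - 464 = -27400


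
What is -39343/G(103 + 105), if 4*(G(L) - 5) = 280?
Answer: -39343/75 ≈ -524.57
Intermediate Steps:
G(L) = 75 (G(L) = 5 + (¼)*280 = 5 + 70 = 75)
-39343/G(103 + 105) = -39343/75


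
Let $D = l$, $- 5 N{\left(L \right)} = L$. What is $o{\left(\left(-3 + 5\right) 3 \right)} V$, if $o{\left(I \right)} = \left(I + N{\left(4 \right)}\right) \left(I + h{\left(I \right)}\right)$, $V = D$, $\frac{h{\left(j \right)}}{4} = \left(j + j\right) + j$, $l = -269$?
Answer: $- \frac{545532}{5} \approx -1.0911 \cdot 10^{5}$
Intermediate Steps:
$N{\left(L \right)} = - \frac{L}{5}$
$h{\left(j \right)} = 12 j$ ($h{\left(j \right)} = 4 \left(\left(j + j\right) + j\right) = 4 \left(2 j + j\right) = 4 \cdot 3 j = 12 j$)
$D = -269$
$V = -269$
$o{\left(I \right)} = 13 I \left(- \frac{4}{5} + I\right)$ ($o{\left(I \right)} = \left(I - \frac{4}{5}\right) \left(I + 12 I\right) = \left(I - \frac{4}{5}\right) 13 I = \left(- \frac{4}{5} + I\right) 13 I = 13 I \left(- \frac{4}{5} + I\right)$)
$o{\left(\left(-3 + 5\right) 3 \right)} V = \frac{13 \left(-3 + 5\right) 3 \left(-4 + 5 \left(-3 + 5\right) 3\right)}{5} \left(-269\right) = \frac{13 \cdot 2 \cdot 3 \left(-4 + 5 \cdot 2 \cdot 3\right)}{5} \left(-269\right) = \frac{13}{5} \cdot 6 \left(-4 + 5 \cdot 6\right) \left(-269\right) = \frac{13}{5} \cdot 6 \left(-4 + 30\right) \left(-269\right) = \frac{13}{5} \cdot 6 \cdot 26 \left(-269\right) = \frac{2028}{5} \left(-269\right) = - \frac{545532}{5}$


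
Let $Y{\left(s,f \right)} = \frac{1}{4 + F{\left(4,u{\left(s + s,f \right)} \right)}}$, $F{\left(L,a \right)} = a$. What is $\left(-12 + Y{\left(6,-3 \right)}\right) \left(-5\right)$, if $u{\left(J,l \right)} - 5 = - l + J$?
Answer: $\frac{1435}{24} \approx 59.792$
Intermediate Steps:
$u{\left(J,l \right)} = 5 + J - l$ ($u{\left(J,l \right)} = 5 + \left(- l + J\right) = 5 + \left(J - l\right) = 5 + J - l$)
$Y{\left(s,f \right)} = \frac{1}{9 - f + 2 s}$ ($Y{\left(s,f \right)} = \frac{1}{4 + \left(5 + \left(s + s\right) - f\right)} = \frac{1}{4 + \left(5 + 2 s - f\right)} = \frac{1}{4 + \left(5 - f + 2 s\right)} = \frac{1}{9 - f + 2 s}$)
$\left(-12 + Y{\left(6,-3 \right)}\right) \left(-5\right) = \left(-12 + \frac{1}{9 - -3 + 2 \cdot 6}\right) \left(-5\right) = \left(-12 + \frac{1}{9 + 3 + 12}\right) \left(-5\right) = \left(-12 + \frac{1}{24}\right) \left(-5\right) = \left(- \frac{287}{24}\right) \left(-5\right) = \frac{1435}{24}$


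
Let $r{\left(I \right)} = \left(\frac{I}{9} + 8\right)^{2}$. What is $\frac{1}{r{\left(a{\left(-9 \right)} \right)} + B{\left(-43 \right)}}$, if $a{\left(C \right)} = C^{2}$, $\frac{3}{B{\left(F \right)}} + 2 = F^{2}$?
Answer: $\frac{1847}{533786} \approx 0.0034602$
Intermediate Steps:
$B{\left(F \right)} = \frac{3}{-2 + F^{2}}$
$r{\left(I \right)} = \left(8 + \frac{I}{9}\right)^{2}$ ($r{\left(I \right)} = \left(I \frac{1}{9} + 8\right)^{2} = \left(\frac{I}{9} + 8\right)^{2} = \left(8 + \frac{I}{9}\right)^{2}$)
$\frac{1}{r{\left(a{\left(-9 \right)} \right)} + B{\left(-43 \right)}} = \frac{1}{\frac{\left(72 + \left(-9\right)^{2}\right)^{2}}{81} + \frac{3}{-2 + \left(-43\right)^{2}}} = \frac{1}{\frac{\left(72 + 81\right)^{2}}{81} + \frac{3}{-2 + 1849}} = \frac{1}{\frac{153^{2}}{81} + \frac{3}{1847}} = \frac{1}{\frac{1}{81} \cdot 23409 + 3 \cdot \frac{1}{1847}} = \frac{1}{289 + \frac{3}{1847}} = \frac{1}{\frac{533786}{1847}} = \frac{1847}{533786}$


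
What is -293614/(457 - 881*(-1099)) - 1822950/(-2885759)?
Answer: 459274335587/1397682742542 ≈ 0.32860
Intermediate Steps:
-293614/(457 - 881*(-1099)) - 1822950/(-2885759) = -293614/(457 + 968219) - 1822950*(-1/2885759) = -293614/968676 + 1822950/2885759 = -293614*1/968676 + 1822950/2885759 = -146807/484338 + 1822950/2885759 = 459274335587/1397682742542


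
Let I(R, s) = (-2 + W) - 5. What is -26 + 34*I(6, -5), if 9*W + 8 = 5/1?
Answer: -826/3 ≈ -275.33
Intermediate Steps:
W = -⅓ (W = -8/9 + (5/1)/9 = -8/9 + (5*1)/9 = -8/9 + (⅑)*5 = -8/9 + 5/9 = -⅓ ≈ -0.33333)
I(R, s) = -22/3 (I(R, s) = (-2 - ⅓) - 5 = -7/3 - 5 = -22/3)
-26 + 34*I(6, -5) = -26 + 34*(-22/3) = -26 - 748/3 = -826/3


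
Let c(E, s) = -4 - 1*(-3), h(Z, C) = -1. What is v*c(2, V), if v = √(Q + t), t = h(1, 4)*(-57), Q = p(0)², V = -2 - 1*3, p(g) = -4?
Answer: -√73 ≈ -8.5440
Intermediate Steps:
V = -5 (V = -2 - 3 = -5)
Q = 16 (Q = (-4)² = 16)
c(E, s) = -1 (c(E, s) = -4 + 3 = -1)
t = 57 (t = -1*(-57) = 57)
v = √73 (v = √(16 + 57) = √73 ≈ 8.5440)
v*c(2, V) = √73*(-1) = -√73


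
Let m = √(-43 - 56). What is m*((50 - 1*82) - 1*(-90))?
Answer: 174*I*√11 ≈ 577.09*I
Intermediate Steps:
m = 3*I*√11 (m = √(-99) = 3*I*√11 ≈ 9.9499*I)
m*((50 - 1*82) - 1*(-90)) = (3*I*√11)*((50 - 1*82) - 1*(-90)) = (3*I*√11)*((50 - 82) + 90) = (3*I*√11)*(-32 + 90) = (3*I*√11)*58 = 174*I*√11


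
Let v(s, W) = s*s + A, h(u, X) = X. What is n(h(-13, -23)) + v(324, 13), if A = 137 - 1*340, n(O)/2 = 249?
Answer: 105271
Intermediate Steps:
n(O) = 498 (n(O) = 2*249 = 498)
A = -203 (A = 137 - 340 = -203)
v(s, W) = -203 + s² (v(s, W) = s*s - 203 = s² - 203 = -203 + s²)
n(h(-13, -23)) + v(324, 13) = 498 + (-203 + 324²) = 498 + (-203 + 104976) = 498 + 104773 = 105271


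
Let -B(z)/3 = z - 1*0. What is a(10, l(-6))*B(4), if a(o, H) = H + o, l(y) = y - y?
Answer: -120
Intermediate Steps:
l(y) = 0
B(z) = -3*z (B(z) = -3*(z - 1*0) = -3*(z + 0) = -3*z)
a(10, l(-6))*B(4) = (0 + 10)*(-3*4) = 10*(-12) = -120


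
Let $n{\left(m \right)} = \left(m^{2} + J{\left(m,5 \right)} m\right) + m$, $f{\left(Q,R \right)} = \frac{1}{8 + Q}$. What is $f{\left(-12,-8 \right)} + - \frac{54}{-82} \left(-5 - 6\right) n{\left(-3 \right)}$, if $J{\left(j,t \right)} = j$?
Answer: $- \frac{17861}{164} \approx -108.91$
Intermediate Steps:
$n{\left(m \right)} = m + 2 m^{2}$ ($n{\left(m \right)} = \left(m^{2} + m m\right) + m = \left(m^{2} + m^{2}\right) + m = 2 m^{2} + m = m + 2 m^{2}$)
$f{\left(-12,-8 \right)} + - \frac{54}{-82} \left(-5 - 6\right) n{\left(-3 \right)} = \frac{1}{8 - 12} + - \frac{54}{-82} \left(-5 - 6\right) \left(- 3 \left(1 + 2 \left(-3\right)\right)\right) = \frac{1}{-4} + \left(-54\right) \left(- \frac{1}{82}\right) \left(- 11 \left(- 3 \left(1 - 6\right)\right)\right) = - \frac{1}{4} + \frac{27 \left(- 11 \left(\left(-3\right) \left(-5\right)\right)\right)}{41} = - \frac{1}{4} + \frac{27 \left(\left(-11\right) 15\right)}{41} = - \frac{1}{4} + \frac{27}{41} \left(-165\right) = - \frac{1}{4} - \frac{4455}{41} = - \frac{17861}{164}$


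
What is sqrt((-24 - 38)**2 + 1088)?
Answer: 6*sqrt(137) ≈ 70.228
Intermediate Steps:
sqrt((-24 - 38)**2 + 1088) = sqrt((-62)**2 + 1088) = sqrt(3844 + 1088) = sqrt(4932) = 6*sqrt(137)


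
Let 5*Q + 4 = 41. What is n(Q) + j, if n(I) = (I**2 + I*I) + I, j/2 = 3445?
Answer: 175173/25 ≈ 7006.9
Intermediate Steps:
Q = 37/5 (Q = -4/5 + (1/5)*41 = -4/5 + 41/5 = 37/5 ≈ 7.4000)
j = 6890 (j = 2*3445 = 6890)
n(I) = I + 2*I**2 (n(I) = (I**2 + I**2) + I = 2*I**2 + I = I + 2*I**2)
n(Q) + j = 37*(1 + 2*(37/5))/5 + 6890 = 37*(1 + 74/5)/5 + 6890 = (37/5)*(79/5) + 6890 = 2923/25 + 6890 = 175173/25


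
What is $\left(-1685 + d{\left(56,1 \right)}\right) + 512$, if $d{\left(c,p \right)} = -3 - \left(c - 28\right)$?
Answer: $-1204$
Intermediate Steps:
$d{\left(c,p \right)} = 25 - c$ ($d{\left(c,p \right)} = -3 - \left(-28 + c\right) = 25 - c$)
$\left(-1685 + d{\left(56,1 \right)}\right) + 512 = \left(-1685 + \left(25 - 56\right)\right) + 512 = \left(-1685 - 31\right) + 512 = -1716 + 512 = -1204$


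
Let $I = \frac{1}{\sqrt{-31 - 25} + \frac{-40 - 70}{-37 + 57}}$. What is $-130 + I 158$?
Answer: $- \frac{48326}{345} - \frac{1264 i \sqrt{14}}{345} \approx -140.08 - 13.709 i$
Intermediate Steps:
$I = \frac{1}{- \frac{11}{2} + 2 i \sqrt{14}}$ ($I = \frac{1}{\sqrt{-56} - \frac{110}{20}} = \frac{1}{2 i \sqrt{14} - \frac{11}{2}} = \frac{1}{- \frac{11}{2} + 2 i \sqrt{14}} \approx -0.063768 - 0.086763 i$)
$-130 + I 158 = -130 + \left(- \frac{22}{345} - \frac{8 i \sqrt{14}}{345}\right) 158 = -130 - \left(\frac{3476}{345} + \frac{1264 i \sqrt{14}}{345}\right) = - \frac{48326}{345} - \frac{1264 i \sqrt{14}}{345}$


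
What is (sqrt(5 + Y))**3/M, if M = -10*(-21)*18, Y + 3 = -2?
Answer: 0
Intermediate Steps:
Y = -5 (Y = -3 - 2 = -5)
M = 3780 (M = 210*18 = 3780)
(sqrt(5 + Y))**3/M = (sqrt(5 - 5))**3/3780 = (sqrt(0))**3*(1/3780) = 0**3*(1/3780) = 0*(1/3780) = 0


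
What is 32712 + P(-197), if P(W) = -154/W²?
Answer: 1269519854/38809 ≈ 32712.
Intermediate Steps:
P(W) = -154/W²
32712 + P(-197) = 32712 - 154/(-197)² = 32712 - 154*1/38809 = 32712 - 154/38809 = 1269519854/38809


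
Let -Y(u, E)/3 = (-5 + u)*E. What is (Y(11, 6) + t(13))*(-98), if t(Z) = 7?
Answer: 9898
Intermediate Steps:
Y(u, E) = -3*E*(-5 + u) (Y(u, E) = -3*(-5 + u)*E = -3*E*(-5 + u))
(Y(11, 6) + t(13))*(-98) = (3*6*(5 - 1*11) + 7)*(-98) = (3*6*(5 - 11) + 7)*(-98) = (3*6*(-6) + 7)*(-98) = (-108 + 7)*(-98) = -101*(-98) = 9898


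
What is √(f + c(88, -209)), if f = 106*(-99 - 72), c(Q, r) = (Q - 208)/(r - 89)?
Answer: I*√402406386/149 ≈ 134.63*I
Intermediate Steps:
c(Q, r) = (-208 + Q)/(-89 + r)
f = -18126 (f = 106*(-171) = -18126)
√(f + c(88, -209)) = √(-18126 + (-208 + 88)/(-89 - 209)) = √(-18126 - 120/(-298)) = √(-18126 - 1/298*(-120)) = √(-18126 + 60/149) = √(-2700714/149) = I*√402406386/149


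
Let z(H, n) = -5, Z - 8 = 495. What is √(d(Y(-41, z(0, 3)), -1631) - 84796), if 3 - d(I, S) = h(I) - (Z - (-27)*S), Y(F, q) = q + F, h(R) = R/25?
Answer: I*√3208129/5 ≈ 358.23*I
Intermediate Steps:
Z = 503 (Z = 8 + 495 = 503)
h(R) = R/25 (h(R) = R*(1/25) = R/25)
Y(F, q) = F + q
d(I, S) = 506 + 27*S - I/25 (d(I, S) = 3 - (I/25 - (503 - (-27)*S)) = 3 - (I/25 - (503 + 27*S)) = 3 - (I/25 + (-503 - 27*S)) = 3 - (-503 - 27*S + I/25) = 3 + (503 + 27*S - I/25) = 506 + 27*S - I/25)
√(d(Y(-41, z(0, 3)), -1631) - 84796) = √((506 + 27*(-1631) - (-41 - 5)/25) - 84796) = √((506 - 44037 - 1/25*(-46)) - 84796) = √((506 - 44037 + 46/25) - 84796) = √(-1088229/25 - 84796) = √(-3208129/25) = I*√3208129/5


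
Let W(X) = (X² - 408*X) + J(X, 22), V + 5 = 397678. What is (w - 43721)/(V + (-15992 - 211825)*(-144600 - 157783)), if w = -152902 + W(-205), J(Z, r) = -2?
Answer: -4435/4305524099 ≈ -1.0301e-6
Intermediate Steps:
V = 397673 (V = -5 + 397678 = 397673)
W(X) = -2 + X² - 408*X (W(X) = (X² - 408*X) - 2 = -2 + X² - 408*X)
w = -27239 (w = -152902 + (-2 + (-205)² - 408*(-205)) = -152902 + (-2 + 42025 + 83640) = -152902 + 125663 = -27239)
(w - 43721)/(V + (-15992 - 211825)*(-144600 - 157783)) = (-27239 - 43721)/(397673 + (-15992 - 211825)*(-144600 - 157783)) = -70960/(397673 - 227817*(-302383)) = -70960/(397673 + 68887987911) = -70960/68888385584 = -70960*1/68888385584 = -4435/4305524099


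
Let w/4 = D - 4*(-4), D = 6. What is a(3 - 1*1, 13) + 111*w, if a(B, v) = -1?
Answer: 9767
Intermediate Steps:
w = 88 (w = 4*(6 - 4*(-4)) = 4*(6 + 16) = 4*22 = 88)
a(3 - 1*1, 13) + 111*w = -1 + 111*88 = -1 + 9768 = 9767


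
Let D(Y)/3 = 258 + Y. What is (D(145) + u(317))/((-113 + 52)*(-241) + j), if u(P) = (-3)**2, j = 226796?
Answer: 406/80499 ≈ 0.0050435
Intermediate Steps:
D(Y) = 774 + 3*Y (D(Y) = 3*(258 + Y) = 774 + 3*Y)
u(P) = 9
(D(145) + u(317))/((-113 + 52)*(-241) + j) = ((774 + 3*145) + 9)/((-113 + 52)*(-241) + 226796) = ((774 + 435) + 9)/(-61*(-241) + 226796) = (1209 + 9)/(14701 + 226796) = 1218/241497 = 1218*(1/241497) = 406/80499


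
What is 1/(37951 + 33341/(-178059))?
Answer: 25437/965354824 ≈ 2.6350e-5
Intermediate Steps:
1/(37951 + 33341/(-178059)) = 1/(37951 + 33341*(-1/178059)) = 1/(37951 - 4763/25437) = 1/(965354824/25437) = 25437/965354824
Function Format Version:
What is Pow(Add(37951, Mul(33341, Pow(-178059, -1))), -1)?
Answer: Rational(25437, 965354824) ≈ 2.6350e-5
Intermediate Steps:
Pow(Add(37951, Mul(33341, Pow(-178059, -1))), -1) = Pow(Add(37951, Mul(33341, Rational(-1, 178059))), -1) = Pow(Add(37951, Rational(-4763, 25437)), -1) = Pow(Rational(965354824, 25437), -1) = Rational(25437, 965354824)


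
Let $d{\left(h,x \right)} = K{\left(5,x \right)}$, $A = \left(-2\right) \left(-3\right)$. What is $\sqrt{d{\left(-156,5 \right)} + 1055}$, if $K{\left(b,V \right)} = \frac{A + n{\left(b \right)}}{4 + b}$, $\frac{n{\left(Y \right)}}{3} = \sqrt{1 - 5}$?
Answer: $\frac{\sqrt{9501 + 6 i}}{3} \approx 32.491 + 0.010259 i$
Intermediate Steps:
$A = 6$
$n{\left(Y \right)} = 6 i$ ($n{\left(Y \right)} = 3 \sqrt{1 - 5} = 3 \sqrt{-4} = 3 \cdot 2 i = 6 i$)
$K{\left(b,V \right)} = \frac{6 + 6 i}{4 + b}$
$d{\left(h,x \right)} = \frac{2}{3} + \frac{2 i}{3}$ ($d{\left(h,x \right)} = \frac{6 \left(1 + i\right)}{4 + 5} = \frac{6 \left(1 + i\right)}{9} = 6 \cdot \frac{1}{9} \left(1 + i\right) = \frac{2}{3} + \frac{2 i}{3}$)
$\sqrt{d{\left(-156,5 \right)} + 1055} = \sqrt{\left(\frac{2}{3} + \frac{2 i}{3}\right) + 1055} = \sqrt{\frac{3167}{3} + \frac{2 i}{3}}$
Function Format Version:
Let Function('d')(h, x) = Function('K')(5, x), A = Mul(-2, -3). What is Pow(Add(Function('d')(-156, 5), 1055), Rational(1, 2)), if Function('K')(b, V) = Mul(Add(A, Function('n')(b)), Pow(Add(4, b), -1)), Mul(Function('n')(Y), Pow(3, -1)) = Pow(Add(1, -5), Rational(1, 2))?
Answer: Mul(Rational(1, 3), Pow(Add(9501, Mul(6, I)), Rational(1, 2))) ≈ Add(32.491, Mul(0.010259, I))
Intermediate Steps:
A = 6
Function('n')(Y) = Mul(6, I) (Function('n')(Y) = Mul(3, Pow(Add(1, -5), Rational(1, 2))) = Mul(3, Pow(-4, Rational(1, 2))) = Mul(3, Mul(2, I)) = Mul(6, I))
Function('K')(b, V) = Mul(Pow(Add(4, b), -1), Add(6, Mul(6, I))) (Function('K')(b, V) = Mul(Add(6, Mul(6, I)), Pow(Add(4, b), -1)) = Mul(Pow(Add(4, b), -1), Add(6, Mul(6, I))))
Function('d')(h, x) = Add(Rational(2, 3), Mul(Rational(2, 3), I)) (Function('d')(h, x) = Mul(6, Pow(Add(4, 5), -1), Add(1, I)) = Mul(6, Pow(9, -1), Add(1, I)) = Mul(6, Rational(1, 9), Add(1, I)) = Add(Rational(2, 3), Mul(Rational(2, 3), I)))
Pow(Add(Function('d')(-156, 5), 1055), Rational(1, 2)) = Pow(Add(Add(Rational(2, 3), Mul(Rational(2, 3), I)), 1055), Rational(1, 2)) = Pow(Add(Rational(3167, 3), Mul(Rational(2, 3), I)), Rational(1, 2))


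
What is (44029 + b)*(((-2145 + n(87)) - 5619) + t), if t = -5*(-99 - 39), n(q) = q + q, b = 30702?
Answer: -515643900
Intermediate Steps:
n(q) = 2*q
t = 690 (t = -5*(-138) = 690)
(44029 + b)*(((-2145 + n(87)) - 5619) + t) = (44029 + 30702)*(((-2145 + 2*87) - 5619) + 690) = 74731*(((-2145 + 174) - 5619) + 690) = 74731*((-1971 - 5619) + 690) = 74731*(-7590 + 690) = 74731*(-6900) = -515643900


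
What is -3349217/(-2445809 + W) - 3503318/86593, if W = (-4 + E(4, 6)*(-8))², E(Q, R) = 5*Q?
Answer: -629554054281/16112379493 ≈ -39.073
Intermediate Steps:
W = 26896 (W = (-4 + (5*4)*(-8))² = (-4 + 20*(-8))² = (-4 - 160)² = (-164)² = 26896)
-3349217/(-2445809 + W) - 3503318/86593 = -3349217/(-2445809 + 26896) - 3503318/86593 = -3349217/(-2418913) - 3503318*1/86593 = -3349217*(-1/2418913) - 269486/6661 = 3349217/2418913 - 269486/6661 = -629554054281/16112379493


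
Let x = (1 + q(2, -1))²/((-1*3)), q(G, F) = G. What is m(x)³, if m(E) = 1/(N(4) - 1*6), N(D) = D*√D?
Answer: ⅛ ≈ 0.12500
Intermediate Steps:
N(D) = D^(3/2)
x = -3 (x = (1 + 2)²/((-1*3)) = 3²/(-3) = 9*(-⅓) = -3)
m(E) = ½ (m(E) = 1/(4^(3/2) - 1*6) = 1/(8 - 6) = 1/2 = ½)
m(x)³ = (½)³ = ⅛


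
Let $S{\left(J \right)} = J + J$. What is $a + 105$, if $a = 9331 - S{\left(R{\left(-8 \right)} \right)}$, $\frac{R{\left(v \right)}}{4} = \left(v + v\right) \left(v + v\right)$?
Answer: $7388$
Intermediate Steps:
$R{\left(v \right)} = 16 v^{2}$ ($R{\left(v \right)} = 4 \left(v + v\right) \left(v + v\right) = 4 \cdot 2 v 2 v = 4 \cdot 4 v^{2} = 16 v^{2}$)
$S{\left(J \right)} = 2 J$
$a = 7283$ ($a = 9331 - 2 \cdot 16 \left(-8\right)^{2} = 9331 - 2 \cdot 16 \cdot 64 = 9331 - 2 \cdot 1024 = 9331 - 2048 = 7283$)
$a + 105 = 7283 + 105 = 7388$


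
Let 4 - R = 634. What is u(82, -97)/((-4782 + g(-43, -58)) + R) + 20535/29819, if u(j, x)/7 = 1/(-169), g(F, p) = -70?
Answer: 19025023763/27626051102 ≈ 0.68866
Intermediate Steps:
R = -630 (R = 4 - 1*634 = 4 - 634 = -630)
u(j, x) = -7/169 (u(j, x) = 7/(-169) = 7*(-1/169) = -7/169)
u(82, -97)/((-4782 + g(-43, -58)) + R) + 20535/29819 = -7/(169*((-4782 - 70) - 630)) + 20535/29819 = -7/(169*(-4852 - 630)) + 20535*(1/29819) = -7/169/(-5482) + 20535/29819 = -7/169*(-1/5482) + 20535/29819 = 7/926458 + 20535/29819 = 19025023763/27626051102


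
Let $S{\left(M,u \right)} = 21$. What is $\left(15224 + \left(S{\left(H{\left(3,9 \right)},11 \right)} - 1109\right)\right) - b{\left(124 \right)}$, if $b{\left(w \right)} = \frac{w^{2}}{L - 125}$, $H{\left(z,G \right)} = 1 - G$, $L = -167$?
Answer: $\frac{1035772}{73} \approx 14189.0$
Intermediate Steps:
$b{\left(w \right)} = - \frac{w^{2}}{292}$ ($b{\left(w \right)} = \frac{w^{2}}{-167 - 125} = \frac{w^{2}}{-292} = - \frac{w^{2}}{292}$)
$\left(15224 + \left(S{\left(H{\left(3,9 \right)},11 \right)} - 1109\right)\right) - b{\left(124 \right)} = \left(15224 + \left(21 - 1109\right)\right) - - \frac{124^{2}}{292} = \left(15224 + \left(21 - 1109\right)\right) - \left(- \frac{1}{292}\right) 15376 = \left(15224 - 1088\right) - - \frac{3844}{73} = 14136 + \frac{3844}{73} = \frac{1035772}{73}$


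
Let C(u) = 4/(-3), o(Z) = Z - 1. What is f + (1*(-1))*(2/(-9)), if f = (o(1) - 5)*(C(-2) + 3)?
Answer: -73/9 ≈ -8.1111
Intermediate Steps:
o(Z) = -1 + Z
C(u) = -4/3 (C(u) = 4*(-⅓) = -4/3)
f = -25/3 (f = ((-1 + 1) - 5)*(-4/3 + 3) = (0 - 5)*(5/3) = -5*5/3 = -25/3 ≈ -8.3333)
f + (1*(-1))*(2/(-9)) = -25/3 + (1*(-1))*(2/(-9)) = -25/3 - 2*(-1)/9 = -25/3 - 1*(-2/9) = -25/3 + 2/9 = -73/9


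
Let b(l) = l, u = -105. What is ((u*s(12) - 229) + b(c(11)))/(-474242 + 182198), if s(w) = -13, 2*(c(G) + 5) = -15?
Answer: -749/194696 ≈ -0.0038470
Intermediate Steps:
c(G) = -25/2 (c(G) = -5 + (1/2)*(-15) = -5 - 15/2 = -25/2)
((u*s(12) - 229) + b(c(11)))/(-474242 + 182198) = ((-105*(-13) - 229) - 25/2)/(-474242 + 182198) = ((1365 - 229) - 25/2)/(-292044) = (1136 - 25/2)*(-1/292044) = (2247/2)*(-1/292044) = -749/194696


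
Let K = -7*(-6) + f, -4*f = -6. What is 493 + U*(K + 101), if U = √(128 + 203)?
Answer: 493 + 289*√331/2 ≈ 3121.9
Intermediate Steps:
f = 3/2 (f = -¼*(-6) = 3/2 ≈ 1.5000)
U = √331 ≈ 18.193
K = 87/2 (K = -7*(-6) + 3/2 = 42 + 3/2 = 87/2 ≈ 43.500)
493 + U*(K + 101) = 493 + √331*(87/2 + 101) = 493 + √331*(289/2) = 493 + 289*√331/2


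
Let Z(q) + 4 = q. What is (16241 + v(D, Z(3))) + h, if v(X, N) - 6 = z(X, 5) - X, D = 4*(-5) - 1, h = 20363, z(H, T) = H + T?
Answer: 36615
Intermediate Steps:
Z(q) = -4 + q
D = -21 (D = -20 - 1 = -21)
v(X, N) = 11 (v(X, N) = 6 + ((X + 5) - X) = 6 + ((5 + X) - X) = 6 + 5 = 11)
(16241 + v(D, Z(3))) + h = (16241 + 11) + 20363 = 16252 + 20363 = 36615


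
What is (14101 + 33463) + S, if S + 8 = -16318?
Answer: 31238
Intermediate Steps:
S = -16326 (S = -8 - 16318 = -16326)
(14101 + 33463) + S = (14101 + 33463) - 16326 = 47564 - 16326 = 31238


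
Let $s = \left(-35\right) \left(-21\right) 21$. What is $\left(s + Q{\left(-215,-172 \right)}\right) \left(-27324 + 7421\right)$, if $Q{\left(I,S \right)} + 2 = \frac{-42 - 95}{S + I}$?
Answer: $- \frac{118874807324}{387} \approx -3.0717 \cdot 10^{8}$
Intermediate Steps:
$s = 15435$ ($s = 735 \cdot 21 = 15435$)
$Q{\left(I,S \right)} = -2 - \frac{137}{I + S}$ ($Q{\left(I,S \right)} = -2 + \frac{-42 - 95}{S + I} = -2 - \frac{137}{I + S}$)
$\left(s + Q{\left(-215,-172 \right)}\right) \left(-27324 + 7421\right) = \left(15435 + \frac{-137 - -430 - -344}{-215 - 172}\right) \left(-27324 + 7421\right) = \left(15435 + \frac{-137 + 430 + 344}{-387}\right) \left(-19903\right) = \left(15435 - \frac{637}{387}\right) \left(-19903\right) = \frac{5972708}{387} \left(-19903\right) = - \frac{118874807324}{387}$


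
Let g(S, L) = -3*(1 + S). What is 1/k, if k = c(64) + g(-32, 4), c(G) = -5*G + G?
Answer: -1/163 ≈ -0.0061350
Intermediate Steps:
c(G) = -4*G
g(S, L) = -3 - 3*S
k = -163 (k = -4*64 + (-3 - 3*(-32)) = -256 + (-3 + 96) = -256 + 93 = -163)
1/k = 1/(-163) = -1/163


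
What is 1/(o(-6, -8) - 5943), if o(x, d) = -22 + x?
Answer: -1/5971 ≈ -0.00016748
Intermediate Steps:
1/(o(-6, -8) - 5943) = 1/((-22 - 6) - 5943) = 1/(-28 - 5943) = 1/(-5971) = -1/5971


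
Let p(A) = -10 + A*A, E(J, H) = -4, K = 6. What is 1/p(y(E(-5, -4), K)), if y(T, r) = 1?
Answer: -⅑ ≈ -0.11111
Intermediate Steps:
p(A) = -10 + A²
1/p(y(E(-5, -4), K)) = 1/(-10 + 1²) = 1/(-10 + 1) = 1/(-9) = -⅑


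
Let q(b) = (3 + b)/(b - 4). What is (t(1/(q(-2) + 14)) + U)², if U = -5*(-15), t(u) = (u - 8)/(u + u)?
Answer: 14641/36 ≈ 406.69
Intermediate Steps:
q(b) = (3 + b)/(-4 + b)
t(u) = (-8 + u)/(2*u) (t(u) = (-8 + u)/((2*u)) = (-8 + u)*(1/(2*u)) = (-8 + u)/(2*u))
U = 75
(t(1/(q(-2) + 14)) + U)² = ((-8 + 1/((3 - 2)/(-4 - 2) + 14))/(2*(1/((3 - 2)/(-4 - 2) + 14))) + 75)² = ((-8 + 1/(1/(-6) + 14))/(2*(1/(1/(-6) + 14))) + 75)² = ((-8 + 1/(-⅙*1 + 14))/(2*(1/(-⅙*1 + 14))) + 75)² = ((-8 + 1/(-⅙ + 14))/(2*(1/(-⅙ + 14))) + 75)² = ((-8 + 1/(83/6))/(2*(1/(83/6))) + 75)² = ((-8 + 6/83)/(2*(6/83)) + 75)² = ((½)*(83/6)*(-658/83) + 75)² = (-329/6 + 75)² = (121/6)² = 14641/36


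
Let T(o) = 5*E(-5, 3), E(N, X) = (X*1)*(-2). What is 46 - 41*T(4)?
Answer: 1276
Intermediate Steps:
E(N, X) = -2*X (E(N, X) = X*(-2) = -2*X)
T(o) = -30 (T(o) = 5*(-2*3) = 5*(-6) = -30)
46 - 41*T(4) = 46 - 41*(-30) = 46 + 1230 = 1276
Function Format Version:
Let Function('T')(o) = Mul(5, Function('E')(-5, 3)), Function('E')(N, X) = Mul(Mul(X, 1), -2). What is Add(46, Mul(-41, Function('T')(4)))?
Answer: 1276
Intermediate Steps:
Function('E')(N, X) = Mul(-2, X) (Function('E')(N, X) = Mul(X, -2) = Mul(-2, X))
Function('T')(o) = -30 (Function('T')(o) = Mul(5, Mul(-2, 3)) = Mul(5, -6) = -30)
Add(46, Mul(-41, Function('T')(4))) = Add(46, Mul(-41, -30)) = Add(46, 1230) = 1276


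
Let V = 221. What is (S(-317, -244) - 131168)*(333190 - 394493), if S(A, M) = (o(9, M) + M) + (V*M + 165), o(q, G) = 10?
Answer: 11350924783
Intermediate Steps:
S(A, M) = 175 + 222*M (S(A, M) = (10 + M) + (221*M + 165) = (10 + M) + (165 + 221*M) = 175 + 222*M)
(S(-317, -244) - 131168)*(333190 - 394493) = ((175 + 222*(-244)) - 131168)*(333190 - 394493) = ((175 - 54168) - 131168)*(-61303) = (-53993 - 131168)*(-61303) = -185161*(-61303) = 11350924783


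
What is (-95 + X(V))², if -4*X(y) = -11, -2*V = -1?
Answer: 136161/16 ≈ 8510.1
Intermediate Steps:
V = ½ (V = -½*(-1) = ½ ≈ 0.50000)
X(y) = 11/4 (X(y) = -¼*(-11) = 11/4)
(-95 + X(V))² = (-95 + 11/4)² = (-369/4)² = 136161/16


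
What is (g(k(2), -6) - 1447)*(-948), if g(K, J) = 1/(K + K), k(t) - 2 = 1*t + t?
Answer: 1371677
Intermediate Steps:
k(t) = 2 + 2*t (k(t) = 2 + (1*t + t) = 2 + (t + t) = 2 + 2*t)
g(K, J) = 1/(2*K)
(g(k(2), -6) - 1447)*(-948) = (1/(2*(2 + 2*2)) - 1447)*(-948) = (1/(2*(2 + 4)) - 1447)*(-948) = ((½)/6 - 1447)*(-948) = ((½)*(⅙) - 1447)*(-948) = (1/12 - 1447)*(-948) = -17363/12*(-948) = 1371677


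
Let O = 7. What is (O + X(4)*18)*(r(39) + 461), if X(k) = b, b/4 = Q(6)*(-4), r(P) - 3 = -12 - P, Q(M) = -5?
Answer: 597611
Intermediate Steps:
r(P) = -9 - P (r(P) = 3 + (-12 - P) = -9 - P)
b = 80 (b = 4*(-5*(-4)) = 4*20 = 80)
X(k) = 80
(O + X(4)*18)*(r(39) + 461) = (7 + 80*18)*((-9 - 1*39) + 461) = (7 + 1440)*((-9 - 39) + 461) = 1447*(-48 + 461) = 1447*413 = 597611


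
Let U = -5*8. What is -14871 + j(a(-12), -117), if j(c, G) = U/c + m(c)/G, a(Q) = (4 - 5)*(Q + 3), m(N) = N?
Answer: -1740436/117 ≈ -14876.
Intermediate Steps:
a(Q) = -3 - Q (a(Q) = -(3 + Q) = -3 - Q)
U = -40
j(c, G) = -40/c + c/G
-14871 + j(a(-12), -117) = -14871 + (-40/(-3 - 1*(-12)) + (-3 - 1*(-12))/(-117)) = -14871 + (-40/(-3 + 12) + (-3 + 12)*(-1/117)) = -14871 + (-40/9 + 9*(-1/117)) = -14871 + (-40*1/9 - 1/13) = -14871 + (-40/9 - 1/13) = -14871 - 529/117 = -1740436/117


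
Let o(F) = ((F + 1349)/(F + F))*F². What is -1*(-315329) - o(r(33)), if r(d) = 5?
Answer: 311944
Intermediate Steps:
o(F) = F*(1349 + F)/2 (o(F) = ((1349 + F)/((2*F)))*F² = ((1349 + F)*(1/(2*F)))*F² = ((1349 + F)/(2*F))*F² = F*(1349 + F)/2)
-1*(-315329) - o(r(33)) = -1*(-315329) - 5*(1349 + 5)/2 = 315329 - 5*1354/2 = 315329 - 1*3385 = 315329 - 3385 = 311944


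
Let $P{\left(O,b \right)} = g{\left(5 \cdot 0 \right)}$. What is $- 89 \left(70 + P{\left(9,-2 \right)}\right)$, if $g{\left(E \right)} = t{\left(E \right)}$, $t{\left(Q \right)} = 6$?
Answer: $-6764$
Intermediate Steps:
$g{\left(E \right)} = 6$
$P{\left(O,b \right)} = 6$
$- 89 \left(70 + P{\left(9,-2 \right)}\right) = - 89 \left(70 + 6\right) = \left(-89\right) 76 = -6764$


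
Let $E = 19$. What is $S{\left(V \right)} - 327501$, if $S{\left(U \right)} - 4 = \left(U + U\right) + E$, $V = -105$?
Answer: $-327688$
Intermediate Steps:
$S{\left(U \right)} = 23 + 2 U$ ($S{\left(U \right)} = 4 + \left(\left(U + U\right) + 19\right) = 4 + \left(2 U + 19\right) = 4 + \left(19 + 2 U\right) = 23 + 2 U$)
$S{\left(V \right)} - 327501 = \left(23 + 2 \left(-105\right)\right) - 327501 = \left(23 - 210\right) - 327501 = -187 - 327501 = -327688$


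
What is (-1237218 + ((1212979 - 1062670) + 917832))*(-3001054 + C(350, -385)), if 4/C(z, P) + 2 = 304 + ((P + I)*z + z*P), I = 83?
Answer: 30463326570313923/60037 ≈ 5.0741e+11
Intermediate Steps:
C(z, P) = 4/(302 + P*z + z*(83 + P)) (C(z, P) = 4/(-2 + (304 + ((P + 83)*z + z*P))) = 4/(-2 + (304 + ((83 + P)*z + P*z))) = 4/(-2 + (304 + (z*(83 + P) + P*z))) = 4/(-2 + (304 + (P*z + z*(83 + P)))) = 4/(-2 + (304 + P*z + z*(83 + P))) = 4/(302 + P*z + z*(83 + P)))
(-1237218 + ((1212979 - 1062670) + 917832))*(-3001054 + C(350, -385)) = (-1237218 + ((1212979 - 1062670) + 917832))*(-3001054 + 4/(302 + 83*350 + 2*(-385)*350)) = (-1237218 + (150309 + 917832))*(-3001054 + 4/(302 + 29050 - 269500)) = (-1237218 + 1068141)*(-3001054 + 4/(-240148)) = -169077*(-3001054 + 4*(-1/240148)) = -169077*(-3001054 - 1/60037) = -169077*(-180174278999/60037) = 30463326570313923/60037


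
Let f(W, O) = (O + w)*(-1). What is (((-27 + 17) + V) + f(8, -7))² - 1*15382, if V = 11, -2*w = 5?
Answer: -61087/4 ≈ -15272.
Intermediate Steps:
w = -5/2 (w = -½*5 = -5/2 ≈ -2.5000)
f(W, O) = 5/2 - O (f(W, O) = (O - 5/2)*(-1) = (-5/2 + O)*(-1) = 5/2 - O)
(((-27 + 17) + V) + f(8, -7))² - 1*15382 = (((-27 + 17) + 11) + (5/2 - 1*(-7)))² - 1*15382 = ((-10 + 11) + (5/2 + 7))² - 15382 = (1 + 19/2)² - 15382 = (21/2)² - 15382 = 441/4 - 15382 = -61087/4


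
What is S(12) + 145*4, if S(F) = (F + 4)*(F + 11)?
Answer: 948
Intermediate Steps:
S(F) = (4 + F)*(11 + F)
S(12) + 145*4 = (44 + 12**2 + 15*12) + 145*4 = (44 + 144 + 180) + 580 = 368 + 580 = 948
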